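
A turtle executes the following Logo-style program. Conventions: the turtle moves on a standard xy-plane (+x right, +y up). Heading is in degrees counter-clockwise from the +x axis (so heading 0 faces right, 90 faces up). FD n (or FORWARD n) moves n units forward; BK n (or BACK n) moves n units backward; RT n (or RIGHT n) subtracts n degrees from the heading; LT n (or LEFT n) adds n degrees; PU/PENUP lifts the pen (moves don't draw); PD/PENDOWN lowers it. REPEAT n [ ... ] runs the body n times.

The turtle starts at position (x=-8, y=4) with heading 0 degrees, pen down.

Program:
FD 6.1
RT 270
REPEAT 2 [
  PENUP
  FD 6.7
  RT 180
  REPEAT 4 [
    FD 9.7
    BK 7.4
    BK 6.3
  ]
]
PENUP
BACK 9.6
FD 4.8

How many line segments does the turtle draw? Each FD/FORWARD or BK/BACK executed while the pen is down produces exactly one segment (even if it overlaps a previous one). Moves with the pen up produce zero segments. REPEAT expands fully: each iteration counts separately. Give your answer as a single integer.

Answer: 1

Derivation:
Executing turtle program step by step:
Start: pos=(-8,4), heading=0, pen down
FD 6.1: (-8,4) -> (-1.9,4) [heading=0, draw]
RT 270: heading 0 -> 90
REPEAT 2 [
  -- iteration 1/2 --
  PU: pen up
  FD 6.7: (-1.9,4) -> (-1.9,10.7) [heading=90, move]
  RT 180: heading 90 -> 270
  REPEAT 4 [
    -- iteration 1/4 --
    FD 9.7: (-1.9,10.7) -> (-1.9,1) [heading=270, move]
    BK 7.4: (-1.9,1) -> (-1.9,8.4) [heading=270, move]
    BK 6.3: (-1.9,8.4) -> (-1.9,14.7) [heading=270, move]
    -- iteration 2/4 --
    FD 9.7: (-1.9,14.7) -> (-1.9,5) [heading=270, move]
    BK 7.4: (-1.9,5) -> (-1.9,12.4) [heading=270, move]
    BK 6.3: (-1.9,12.4) -> (-1.9,18.7) [heading=270, move]
    -- iteration 3/4 --
    FD 9.7: (-1.9,18.7) -> (-1.9,9) [heading=270, move]
    BK 7.4: (-1.9,9) -> (-1.9,16.4) [heading=270, move]
    BK 6.3: (-1.9,16.4) -> (-1.9,22.7) [heading=270, move]
    -- iteration 4/4 --
    FD 9.7: (-1.9,22.7) -> (-1.9,13) [heading=270, move]
    BK 7.4: (-1.9,13) -> (-1.9,20.4) [heading=270, move]
    BK 6.3: (-1.9,20.4) -> (-1.9,26.7) [heading=270, move]
  ]
  -- iteration 2/2 --
  PU: pen up
  FD 6.7: (-1.9,26.7) -> (-1.9,20) [heading=270, move]
  RT 180: heading 270 -> 90
  REPEAT 4 [
    -- iteration 1/4 --
    FD 9.7: (-1.9,20) -> (-1.9,29.7) [heading=90, move]
    BK 7.4: (-1.9,29.7) -> (-1.9,22.3) [heading=90, move]
    BK 6.3: (-1.9,22.3) -> (-1.9,16) [heading=90, move]
    -- iteration 2/4 --
    FD 9.7: (-1.9,16) -> (-1.9,25.7) [heading=90, move]
    BK 7.4: (-1.9,25.7) -> (-1.9,18.3) [heading=90, move]
    BK 6.3: (-1.9,18.3) -> (-1.9,12) [heading=90, move]
    -- iteration 3/4 --
    FD 9.7: (-1.9,12) -> (-1.9,21.7) [heading=90, move]
    BK 7.4: (-1.9,21.7) -> (-1.9,14.3) [heading=90, move]
    BK 6.3: (-1.9,14.3) -> (-1.9,8) [heading=90, move]
    -- iteration 4/4 --
    FD 9.7: (-1.9,8) -> (-1.9,17.7) [heading=90, move]
    BK 7.4: (-1.9,17.7) -> (-1.9,10.3) [heading=90, move]
    BK 6.3: (-1.9,10.3) -> (-1.9,4) [heading=90, move]
  ]
]
PU: pen up
BK 9.6: (-1.9,4) -> (-1.9,-5.6) [heading=90, move]
FD 4.8: (-1.9,-5.6) -> (-1.9,-0.8) [heading=90, move]
Final: pos=(-1.9,-0.8), heading=90, 1 segment(s) drawn
Segments drawn: 1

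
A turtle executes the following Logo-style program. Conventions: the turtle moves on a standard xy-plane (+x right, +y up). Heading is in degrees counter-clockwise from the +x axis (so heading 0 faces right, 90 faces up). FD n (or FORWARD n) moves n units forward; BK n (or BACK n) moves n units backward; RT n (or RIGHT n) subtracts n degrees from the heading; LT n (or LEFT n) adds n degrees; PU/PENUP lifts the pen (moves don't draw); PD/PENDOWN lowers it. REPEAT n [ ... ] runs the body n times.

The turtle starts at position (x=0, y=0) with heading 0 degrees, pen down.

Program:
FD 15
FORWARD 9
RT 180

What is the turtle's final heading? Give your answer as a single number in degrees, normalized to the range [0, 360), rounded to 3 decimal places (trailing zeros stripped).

Executing turtle program step by step:
Start: pos=(0,0), heading=0, pen down
FD 15: (0,0) -> (15,0) [heading=0, draw]
FD 9: (15,0) -> (24,0) [heading=0, draw]
RT 180: heading 0 -> 180
Final: pos=(24,0), heading=180, 2 segment(s) drawn

Answer: 180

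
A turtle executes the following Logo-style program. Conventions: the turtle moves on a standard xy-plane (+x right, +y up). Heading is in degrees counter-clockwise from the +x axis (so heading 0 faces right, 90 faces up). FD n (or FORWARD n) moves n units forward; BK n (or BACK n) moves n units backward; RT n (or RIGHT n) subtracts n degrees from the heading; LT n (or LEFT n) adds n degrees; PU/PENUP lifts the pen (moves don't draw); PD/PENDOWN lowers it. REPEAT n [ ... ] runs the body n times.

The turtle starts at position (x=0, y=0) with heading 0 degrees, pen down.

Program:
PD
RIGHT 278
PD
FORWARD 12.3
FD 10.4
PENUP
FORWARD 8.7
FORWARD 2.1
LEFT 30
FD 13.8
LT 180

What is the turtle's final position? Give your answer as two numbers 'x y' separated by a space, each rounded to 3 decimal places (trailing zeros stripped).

Executing turtle program step by step:
Start: pos=(0,0), heading=0, pen down
PD: pen down
RT 278: heading 0 -> 82
PD: pen down
FD 12.3: (0,0) -> (1.712,12.18) [heading=82, draw]
FD 10.4: (1.712,12.18) -> (3.159,22.479) [heading=82, draw]
PU: pen up
FD 8.7: (3.159,22.479) -> (4.37,31.094) [heading=82, move]
FD 2.1: (4.37,31.094) -> (4.662,33.174) [heading=82, move]
LT 30: heading 82 -> 112
FD 13.8: (4.662,33.174) -> (-0.507,45.969) [heading=112, move]
LT 180: heading 112 -> 292
Final: pos=(-0.507,45.969), heading=292, 2 segment(s) drawn

Answer: -0.507 45.969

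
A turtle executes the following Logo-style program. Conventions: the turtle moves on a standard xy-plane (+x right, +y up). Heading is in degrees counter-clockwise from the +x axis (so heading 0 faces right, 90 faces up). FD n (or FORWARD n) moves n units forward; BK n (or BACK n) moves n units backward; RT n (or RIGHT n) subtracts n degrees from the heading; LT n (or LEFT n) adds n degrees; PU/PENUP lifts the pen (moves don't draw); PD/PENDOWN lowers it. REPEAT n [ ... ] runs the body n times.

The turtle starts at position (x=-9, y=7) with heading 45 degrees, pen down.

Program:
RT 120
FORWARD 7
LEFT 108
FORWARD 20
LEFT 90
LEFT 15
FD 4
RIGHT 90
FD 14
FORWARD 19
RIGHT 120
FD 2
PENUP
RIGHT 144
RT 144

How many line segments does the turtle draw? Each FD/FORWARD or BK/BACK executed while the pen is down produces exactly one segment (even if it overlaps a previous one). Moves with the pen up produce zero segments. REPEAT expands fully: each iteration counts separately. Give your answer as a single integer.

Answer: 6

Derivation:
Executing turtle program step by step:
Start: pos=(-9,7), heading=45, pen down
RT 120: heading 45 -> 285
FD 7: (-9,7) -> (-7.188,0.239) [heading=285, draw]
LT 108: heading 285 -> 33
FD 20: (-7.188,0.239) -> (9.585,11.131) [heading=33, draw]
LT 90: heading 33 -> 123
LT 15: heading 123 -> 138
FD 4: (9.585,11.131) -> (6.613,13.808) [heading=138, draw]
RT 90: heading 138 -> 48
FD 14: (6.613,13.808) -> (15.98,24.212) [heading=48, draw]
FD 19: (15.98,24.212) -> (28.694,38.332) [heading=48, draw]
RT 120: heading 48 -> 288
FD 2: (28.694,38.332) -> (29.312,36.429) [heading=288, draw]
PU: pen up
RT 144: heading 288 -> 144
RT 144: heading 144 -> 0
Final: pos=(29.312,36.429), heading=0, 6 segment(s) drawn
Segments drawn: 6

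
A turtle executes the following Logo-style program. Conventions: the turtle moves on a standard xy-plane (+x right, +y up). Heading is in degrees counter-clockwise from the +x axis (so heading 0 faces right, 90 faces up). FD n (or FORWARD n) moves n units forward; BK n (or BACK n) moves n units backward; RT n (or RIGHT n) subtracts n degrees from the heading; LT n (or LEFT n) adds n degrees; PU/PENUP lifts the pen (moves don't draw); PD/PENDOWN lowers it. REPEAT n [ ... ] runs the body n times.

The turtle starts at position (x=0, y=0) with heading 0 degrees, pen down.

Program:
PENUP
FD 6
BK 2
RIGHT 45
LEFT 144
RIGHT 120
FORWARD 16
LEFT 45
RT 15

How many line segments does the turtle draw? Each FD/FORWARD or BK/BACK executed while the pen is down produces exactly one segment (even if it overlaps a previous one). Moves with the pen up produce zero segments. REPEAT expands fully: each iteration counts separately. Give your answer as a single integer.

Answer: 0

Derivation:
Executing turtle program step by step:
Start: pos=(0,0), heading=0, pen down
PU: pen up
FD 6: (0,0) -> (6,0) [heading=0, move]
BK 2: (6,0) -> (4,0) [heading=0, move]
RT 45: heading 0 -> 315
LT 144: heading 315 -> 99
RT 120: heading 99 -> 339
FD 16: (4,0) -> (18.937,-5.734) [heading=339, move]
LT 45: heading 339 -> 24
RT 15: heading 24 -> 9
Final: pos=(18.937,-5.734), heading=9, 0 segment(s) drawn
Segments drawn: 0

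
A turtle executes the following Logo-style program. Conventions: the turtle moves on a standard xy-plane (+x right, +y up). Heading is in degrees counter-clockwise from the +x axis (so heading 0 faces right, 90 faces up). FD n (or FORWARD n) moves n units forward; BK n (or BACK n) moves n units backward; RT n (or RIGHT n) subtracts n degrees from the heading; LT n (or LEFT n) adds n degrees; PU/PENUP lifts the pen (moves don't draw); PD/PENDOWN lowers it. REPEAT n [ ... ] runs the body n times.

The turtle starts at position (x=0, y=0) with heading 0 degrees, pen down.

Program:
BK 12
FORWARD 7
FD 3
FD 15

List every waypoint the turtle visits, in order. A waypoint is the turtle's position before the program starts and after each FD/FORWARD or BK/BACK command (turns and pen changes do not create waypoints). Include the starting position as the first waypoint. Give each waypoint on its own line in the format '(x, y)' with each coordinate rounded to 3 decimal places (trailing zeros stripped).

Answer: (0, 0)
(-12, 0)
(-5, 0)
(-2, 0)
(13, 0)

Derivation:
Executing turtle program step by step:
Start: pos=(0,0), heading=0, pen down
BK 12: (0,0) -> (-12,0) [heading=0, draw]
FD 7: (-12,0) -> (-5,0) [heading=0, draw]
FD 3: (-5,0) -> (-2,0) [heading=0, draw]
FD 15: (-2,0) -> (13,0) [heading=0, draw]
Final: pos=(13,0), heading=0, 4 segment(s) drawn
Waypoints (5 total):
(0, 0)
(-12, 0)
(-5, 0)
(-2, 0)
(13, 0)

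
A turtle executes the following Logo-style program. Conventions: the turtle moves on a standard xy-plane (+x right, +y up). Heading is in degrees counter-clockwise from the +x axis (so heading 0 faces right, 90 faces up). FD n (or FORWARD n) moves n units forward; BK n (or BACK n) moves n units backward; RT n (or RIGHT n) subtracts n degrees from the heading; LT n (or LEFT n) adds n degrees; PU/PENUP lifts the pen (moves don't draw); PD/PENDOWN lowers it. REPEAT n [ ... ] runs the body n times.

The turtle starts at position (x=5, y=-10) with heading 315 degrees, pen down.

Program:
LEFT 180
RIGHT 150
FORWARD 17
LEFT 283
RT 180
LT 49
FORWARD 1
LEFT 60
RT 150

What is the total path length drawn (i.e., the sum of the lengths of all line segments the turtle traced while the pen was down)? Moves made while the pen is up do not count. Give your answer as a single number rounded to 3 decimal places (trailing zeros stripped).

Answer: 18

Derivation:
Executing turtle program step by step:
Start: pos=(5,-10), heading=315, pen down
LT 180: heading 315 -> 135
RT 150: heading 135 -> 345
FD 17: (5,-10) -> (21.421,-14.4) [heading=345, draw]
LT 283: heading 345 -> 268
RT 180: heading 268 -> 88
LT 49: heading 88 -> 137
FD 1: (21.421,-14.4) -> (20.689,-13.718) [heading=137, draw]
LT 60: heading 137 -> 197
RT 150: heading 197 -> 47
Final: pos=(20.689,-13.718), heading=47, 2 segment(s) drawn

Segment lengths:
  seg 1: (5,-10) -> (21.421,-14.4), length = 17
  seg 2: (21.421,-14.4) -> (20.689,-13.718), length = 1
Total = 18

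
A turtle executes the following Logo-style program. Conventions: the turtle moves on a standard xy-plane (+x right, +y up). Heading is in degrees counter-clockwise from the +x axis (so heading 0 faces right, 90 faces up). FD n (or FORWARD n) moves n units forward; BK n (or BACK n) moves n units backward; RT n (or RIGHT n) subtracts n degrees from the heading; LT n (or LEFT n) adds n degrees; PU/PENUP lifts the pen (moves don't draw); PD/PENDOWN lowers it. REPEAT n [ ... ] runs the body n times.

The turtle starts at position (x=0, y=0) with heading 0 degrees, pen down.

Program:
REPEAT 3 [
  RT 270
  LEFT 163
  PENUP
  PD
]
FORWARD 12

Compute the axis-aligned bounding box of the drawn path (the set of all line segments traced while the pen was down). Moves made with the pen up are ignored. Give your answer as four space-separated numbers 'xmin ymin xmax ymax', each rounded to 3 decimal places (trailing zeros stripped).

Answer: 0 0 9.326 7.552

Derivation:
Executing turtle program step by step:
Start: pos=(0,0), heading=0, pen down
REPEAT 3 [
  -- iteration 1/3 --
  RT 270: heading 0 -> 90
  LT 163: heading 90 -> 253
  PU: pen up
  PD: pen down
  -- iteration 2/3 --
  RT 270: heading 253 -> 343
  LT 163: heading 343 -> 146
  PU: pen up
  PD: pen down
  -- iteration 3/3 --
  RT 270: heading 146 -> 236
  LT 163: heading 236 -> 39
  PU: pen up
  PD: pen down
]
FD 12: (0,0) -> (9.326,7.552) [heading=39, draw]
Final: pos=(9.326,7.552), heading=39, 1 segment(s) drawn

Segment endpoints: x in {0, 9.326}, y in {0, 7.552}
xmin=0, ymin=0, xmax=9.326, ymax=7.552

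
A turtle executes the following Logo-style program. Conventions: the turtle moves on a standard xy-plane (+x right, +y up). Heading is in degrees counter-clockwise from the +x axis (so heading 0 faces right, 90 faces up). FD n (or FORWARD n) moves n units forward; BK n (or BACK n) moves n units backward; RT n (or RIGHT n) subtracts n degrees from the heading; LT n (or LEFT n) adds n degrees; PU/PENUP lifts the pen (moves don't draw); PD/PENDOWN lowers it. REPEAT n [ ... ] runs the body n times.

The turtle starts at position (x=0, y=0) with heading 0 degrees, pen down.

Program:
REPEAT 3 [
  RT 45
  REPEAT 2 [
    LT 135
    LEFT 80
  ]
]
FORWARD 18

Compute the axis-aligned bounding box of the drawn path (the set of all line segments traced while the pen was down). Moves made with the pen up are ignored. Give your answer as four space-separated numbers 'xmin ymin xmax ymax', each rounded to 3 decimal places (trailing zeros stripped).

Answer: 0 0 4.659 17.387

Derivation:
Executing turtle program step by step:
Start: pos=(0,0), heading=0, pen down
REPEAT 3 [
  -- iteration 1/3 --
  RT 45: heading 0 -> 315
  REPEAT 2 [
    -- iteration 1/2 --
    LT 135: heading 315 -> 90
    LT 80: heading 90 -> 170
    -- iteration 2/2 --
    LT 135: heading 170 -> 305
    LT 80: heading 305 -> 25
  ]
  -- iteration 2/3 --
  RT 45: heading 25 -> 340
  REPEAT 2 [
    -- iteration 1/2 --
    LT 135: heading 340 -> 115
    LT 80: heading 115 -> 195
    -- iteration 2/2 --
    LT 135: heading 195 -> 330
    LT 80: heading 330 -> 50
  ]
  -- iteration 3/3 --
  RT 45: heading 50 -> 5
  REPEAT 2 [
    -- iteration 1/2 --
    LT 135: heading 5 -> 140
    LT 80: heading 140 -> 220
    -- iteration 2/2 --
    LT 135: heading 220 -> 355
    LT 80: heading 355 -> 75
  ]
]
FD 18: (0,0) -> (4.659,17.387) [heading=75, draw]
Final: pos=(4.659,17.387), heading=75, 1 segment(s) drawn

Segment endpoints: x in {0, 4.659}, y in {0, 17.387}
xmin=0, ymin=0, xmax=4.659, ymax=17.387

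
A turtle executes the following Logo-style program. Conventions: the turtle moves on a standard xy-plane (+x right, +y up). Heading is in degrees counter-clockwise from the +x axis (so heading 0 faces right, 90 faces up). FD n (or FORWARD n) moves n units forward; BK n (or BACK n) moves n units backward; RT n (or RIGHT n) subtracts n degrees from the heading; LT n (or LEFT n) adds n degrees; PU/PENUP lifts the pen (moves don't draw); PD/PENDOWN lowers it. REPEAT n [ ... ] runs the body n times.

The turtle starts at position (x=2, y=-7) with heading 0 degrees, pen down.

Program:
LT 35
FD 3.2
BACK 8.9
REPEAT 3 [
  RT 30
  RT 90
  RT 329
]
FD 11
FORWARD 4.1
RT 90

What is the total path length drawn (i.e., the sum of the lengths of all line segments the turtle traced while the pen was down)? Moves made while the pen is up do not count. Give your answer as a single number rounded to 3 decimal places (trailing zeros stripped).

Executing turtle program step by step:
Start: pos=(2,-7), heading=0, pen down
LT 35: heading 0 -> 35
FD 3.2: (2,-7) -> (4.621,-5.165) [heading=35, draw]
BK 8.9: (4.621,-5.165) -> (-2.669,-10.269) [heading=35, draw]
REPEAT 3 [
  -- iteration 1/3 --
  RT 30: heading 35 -> 5
  RT 90: heading 5 -> 275
  RT 329: heading 275 -> 306
  -- iteration 2/3 --
  RT 30: heading 306 -> 276
  RT 90: heading 276 -> 186
  RT 329: heading 186 -> 217
  -- iteration 3/3 --
  RT 30: heading 217 -> 187
  RT 90: heading 187 -> 97
  RT 329: heading 97 -> 128
]
FD 11: (-2.669,-10.269) -> (-9.441,-1.601) [heading=128, draw]
FD 4.1: (-9.441,-1.601) -> (-11.966,1.63) [heading=128, draw]
RT 90: heading 128 -> 38
Final: pos=(-11.966,1.63), heading=38, 4 segment(s) drawn

Segment lengths:
  seg 1: (2,-7) -> (4.621,-5.165), length = 3.2
  seg 2: (4.621,-5.165) -> (-2.669,-10.269), length = 8.9
  seg 3: (-2.669,-10.269) -> (-9.441,-1.601), length = 11
  seg 4: (-9.441,-1.601) -> (-11.966,1.63), length = 4.1
Total = 27.2

Answer: 27.2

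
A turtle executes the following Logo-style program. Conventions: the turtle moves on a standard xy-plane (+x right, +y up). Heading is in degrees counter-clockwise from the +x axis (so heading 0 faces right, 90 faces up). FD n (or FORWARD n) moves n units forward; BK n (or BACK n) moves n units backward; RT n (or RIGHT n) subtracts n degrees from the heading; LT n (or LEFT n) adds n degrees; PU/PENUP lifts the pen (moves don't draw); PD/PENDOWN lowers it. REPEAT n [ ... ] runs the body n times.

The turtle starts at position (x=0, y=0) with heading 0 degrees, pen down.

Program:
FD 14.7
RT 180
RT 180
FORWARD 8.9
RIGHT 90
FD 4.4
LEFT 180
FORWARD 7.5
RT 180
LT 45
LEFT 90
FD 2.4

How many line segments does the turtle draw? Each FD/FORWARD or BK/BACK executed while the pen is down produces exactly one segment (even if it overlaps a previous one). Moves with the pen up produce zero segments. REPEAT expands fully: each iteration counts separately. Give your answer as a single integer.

Answer: 5

Derivation:
Executing turtle program step by step:
Start: pos=(0,0), heading=0, pen down
FD 14.7: (0,0) -> (14.7,0) [heading=0, draw]
RT 180: heading 0 -> 180
RT 180: heading 180 -> 0
FD 8.9: (14.7,0) -> (23.6,0) [heading=0, draw]
RT 90: heading 0 -> 270
FD 4.4: (23.6,0) -> (23.6,-4.4) [heading=270, draw]
LT 180: heading 270 -> 90
FD 7.5: (23.6,-4.4) -> (23.6,3.1) [heading=90, draw]
RT 180: heading 90 -> 270
LT 45: heading 270 -> 315
LT 90: heading 315 -> 45
FD 2.4: (23.6,3.1) -> (25.297,4.797) [heading=45, draw]
Final: pos=(25.297,4.797), heading=45, 5 segment(s) drawn
Segments drawn: 5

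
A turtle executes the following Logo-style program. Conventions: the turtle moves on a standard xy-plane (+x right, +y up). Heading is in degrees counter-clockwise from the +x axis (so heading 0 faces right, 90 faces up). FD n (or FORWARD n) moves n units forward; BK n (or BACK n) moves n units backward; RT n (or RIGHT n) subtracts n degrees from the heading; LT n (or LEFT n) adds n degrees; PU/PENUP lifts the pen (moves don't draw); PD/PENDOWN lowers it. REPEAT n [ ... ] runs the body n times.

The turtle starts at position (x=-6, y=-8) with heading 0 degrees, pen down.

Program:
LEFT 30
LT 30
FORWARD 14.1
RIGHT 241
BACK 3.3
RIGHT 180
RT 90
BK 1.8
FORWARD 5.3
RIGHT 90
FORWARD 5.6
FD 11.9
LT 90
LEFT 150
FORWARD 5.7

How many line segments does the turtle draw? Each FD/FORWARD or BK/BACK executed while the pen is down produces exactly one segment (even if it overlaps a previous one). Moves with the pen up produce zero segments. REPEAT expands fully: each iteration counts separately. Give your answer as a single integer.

Executing turtle program step by step:
Start: pos=(-6,-8), heading=0, pen down
LT 30: heading 0 -> 30
LT 30: heading 30 -> 60
FD 14.1: (-6,-8) -> (1.05,4.211) [heading=60, draw]
RT 241: heading 60 -> 179
BK 3.3: (1.05,4.211) -> (4.349,4.153) [heading=179, draw]
RT 180: heading 179 -> 359
RT 90: heading 359 -> 269
BK 1.8: (4.349,4.153) -> (4.381,5.953) [heading=269, draw]
FD 5.3: (4.381,5.953) -> (4.288,0.654) [heading=269, draw]
RT 90: heading 269 -> 179
FD 5.6: (4.288,0.654) -> (-1.311,0.752) [heading=179, draw]
FD 11.9: (-1.311,0.752) -> (-13.209,0.959) [heading=179, draw]
LT 90: heading 179 -> 269
LT 150: heading 269 -> 59
FD 5.7: (-13.209,0.959) -> (-10.273,5.845) [heading=59, draw]
Final: pos=(-10.273,5.845), heading=59, 7 segment(s) drawn
Segments drawn: 7

Answer: 7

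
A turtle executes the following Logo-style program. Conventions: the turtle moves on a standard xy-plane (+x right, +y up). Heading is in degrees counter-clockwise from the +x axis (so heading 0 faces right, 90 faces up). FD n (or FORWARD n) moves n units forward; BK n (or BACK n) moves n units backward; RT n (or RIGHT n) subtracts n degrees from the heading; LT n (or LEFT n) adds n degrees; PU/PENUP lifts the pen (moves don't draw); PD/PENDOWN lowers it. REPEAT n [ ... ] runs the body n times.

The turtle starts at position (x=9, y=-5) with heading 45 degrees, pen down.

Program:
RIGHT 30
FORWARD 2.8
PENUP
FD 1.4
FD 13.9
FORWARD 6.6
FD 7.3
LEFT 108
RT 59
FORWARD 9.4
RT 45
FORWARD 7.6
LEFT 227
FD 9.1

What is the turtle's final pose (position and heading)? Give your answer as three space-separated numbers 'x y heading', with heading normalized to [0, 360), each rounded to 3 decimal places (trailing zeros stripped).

Executing turtle program step by step:
Start: pos=(9,-5), heading=45, pen down
RT 30: heading 45 -> 15
FD 2.8: (9,-5) -> (11.705,-4.275) [heading=15, draw]
PU: pen up
FD 1.4: (11.705,-4.275) -> (13.057,-3.913) [heading=15, move]
FD 13.9: (13.057,-3.913) -> (26.483,-0.315) [heading=15, move]
FD 6.6: (26.483,-0.315) -> (32.858,1.393) [heading=15, move]
FD 7.3: (32.858,1.393) -> (39.91,3.282) [heading=15, move]
LT 108: heading 15 -> 123
RT 59: heading 123 -> 64
FD 9.4: (39.91,3.282) -> (44.03,11.731) [heading=64, move]
RT 45: heading 64 -> 19
FD 7.6: (44.03,11.731) -> (51.216,14.205) [heading=19, move]
LT 227: heading 19 -> 246
FD 9.1: (51.216,14.205) -> (47.515,5.892) [heading=246, move]
Final: pos=(47.515,5.892), heading=246, 1 segment(s) drawn

Answer: 47.515 5.892 246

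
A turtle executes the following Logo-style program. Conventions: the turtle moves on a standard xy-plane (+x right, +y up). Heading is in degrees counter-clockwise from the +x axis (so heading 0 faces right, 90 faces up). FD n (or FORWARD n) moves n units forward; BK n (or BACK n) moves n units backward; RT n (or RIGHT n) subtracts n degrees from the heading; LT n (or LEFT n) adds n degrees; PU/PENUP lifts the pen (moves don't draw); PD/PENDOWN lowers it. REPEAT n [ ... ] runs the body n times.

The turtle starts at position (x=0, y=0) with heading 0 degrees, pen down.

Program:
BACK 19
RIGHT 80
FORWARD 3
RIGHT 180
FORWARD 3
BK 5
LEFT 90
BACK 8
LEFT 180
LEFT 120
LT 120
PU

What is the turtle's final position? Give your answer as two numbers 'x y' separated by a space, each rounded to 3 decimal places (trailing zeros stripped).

Executing turtle program step by step:
Start: pos=(0,0), heading=0, pen down
BK 19: (0,0) -> (-19,0) [heading=0, draw]
RT 80: heading 0 -> 280
FD 3: (-19,0) -> (-18.479,-2.954) [heading=280, draw]
RT 180: heading 280 -> 100
FD 3: (-18.479,-2.954) -> (-19,0) [heading=100, draw]
BK 5: (-19,0) -> (-18.132,-4.924) [heading=100, draw]
LT 90: heading 100 -> 190
BK 8: (-18.132,-4.924) -> (-10.253,-3.535) [heading=190, draw]
LT 180: heading 190 -> 10
LT 120: heading 10 -> 130
LT 120: heading 130 -> 250
PU: pen up
Final: pos=(-10.253,-3.535), heading=250, 5 segment(s) drawn

Answer: -10.253 -3.535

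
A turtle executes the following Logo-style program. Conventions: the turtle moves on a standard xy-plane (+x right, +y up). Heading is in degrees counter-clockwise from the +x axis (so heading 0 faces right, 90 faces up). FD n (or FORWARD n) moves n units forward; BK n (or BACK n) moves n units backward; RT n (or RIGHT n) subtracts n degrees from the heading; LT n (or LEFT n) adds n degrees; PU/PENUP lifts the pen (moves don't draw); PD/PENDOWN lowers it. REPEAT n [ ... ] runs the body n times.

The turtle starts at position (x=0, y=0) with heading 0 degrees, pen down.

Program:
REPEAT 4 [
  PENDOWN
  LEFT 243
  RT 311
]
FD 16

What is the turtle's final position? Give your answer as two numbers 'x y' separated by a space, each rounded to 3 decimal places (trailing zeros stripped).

Executing turtle program step by step:
Start: pos=(0,0), heading=0, pen down
REPEAT 4 [
  -- iteration 1/4 --
  PD: pen down
  LT 243: heading 0 -> 243
  RT 311: heading 243 -> 292
  -- iteration 2/4 --
  PD: pen down
  LT 243: heading 292 -> 175
  RT 311: heading 175 -> 224
  -- iteration 3/4 --
  PD: pen down
  LT 243: heading 224 -> 107
  RT 311: heading 107 -> 156
  -- iteration 4/4 --
  PD: pen down
  LT 243: heading 156 -> 39
  RT 311: heading 39 -> 88
]
FD 16: (0,0) -> (0.558,15.99) [heading=88, draw]
Final: pos=(0.558,15.99), heading=88, 1 segment(s) drawn

Answer: 0.558 15.99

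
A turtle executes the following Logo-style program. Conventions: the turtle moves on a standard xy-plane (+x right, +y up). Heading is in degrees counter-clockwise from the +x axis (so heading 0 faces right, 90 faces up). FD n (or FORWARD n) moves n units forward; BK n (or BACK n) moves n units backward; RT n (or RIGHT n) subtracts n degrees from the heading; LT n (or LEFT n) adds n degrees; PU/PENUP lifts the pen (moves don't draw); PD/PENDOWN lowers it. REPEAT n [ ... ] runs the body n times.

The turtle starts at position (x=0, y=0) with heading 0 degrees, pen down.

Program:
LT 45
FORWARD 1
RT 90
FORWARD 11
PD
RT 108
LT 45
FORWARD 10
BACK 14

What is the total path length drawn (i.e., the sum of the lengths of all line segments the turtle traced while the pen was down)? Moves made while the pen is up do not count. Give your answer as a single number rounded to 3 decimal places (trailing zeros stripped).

Answer: 36

Derivation:
Executing turtle program step by step:
Start: pos=(0,0), heading=0, pen down
LT 45: heading 0 -> 45
FD 1: (0,0) -> (0.707,0.707) [heading=45, draw]
RT 90: heading 45 -> 315
FD 11: (0.707,0.707) -> (8.485,-7.071) [heading=315, draw]
PD: pen down
RT 108: heading 315 -> 207
LT 45: heading 207 -> 252
FD 10: (8.485,-7.071) -> (5.395,-16.582) [heading=252, draw]
BK 14: (5.395,-16.582) -> (9.721,-3.267) [heading=252, draw]
Final: pos=(9.721,-3.267), heading=252, 4 segment(s) drawn

Segment lengths:
  seg 1: (0,0) -> (0.707,0.707), length = 1
  seg 2: (0.707,0.707) -> (8.485,-7.071), length = 11
  seg 3: (8.485,-7.071) -> (5.395,-16.582), length = 10
  seg 4: (5.395,-16.582) -> (9.721,-3.267), length = 14
Total = 36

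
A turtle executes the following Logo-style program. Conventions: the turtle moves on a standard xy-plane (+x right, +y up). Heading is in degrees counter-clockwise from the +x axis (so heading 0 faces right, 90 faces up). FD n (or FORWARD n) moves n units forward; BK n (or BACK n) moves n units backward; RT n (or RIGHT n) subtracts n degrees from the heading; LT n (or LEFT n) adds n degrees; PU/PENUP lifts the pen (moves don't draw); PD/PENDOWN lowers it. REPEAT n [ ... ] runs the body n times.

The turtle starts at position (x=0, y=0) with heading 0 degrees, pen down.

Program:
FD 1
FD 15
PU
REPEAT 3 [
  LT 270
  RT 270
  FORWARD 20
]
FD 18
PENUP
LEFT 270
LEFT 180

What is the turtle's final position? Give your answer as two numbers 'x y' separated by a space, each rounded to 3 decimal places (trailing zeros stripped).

Executing turtle program step by step:
Start: pos=(0,0), heading=0, pen down
FD 1: (0,0) -> (1,0) [heading=0, draw]
FD 15: (1,0) -> (16,0) [heading=0, draw]
PU: pen up
REPEAT 3 [
  -- iteration 1/3 --
  LT 270: heading 0 -> 270
  RT 270: heading 270 -> 0
  FD 20: (16,0) -> (36,0) [heading=0, move]
  -- iteration 2/3 --
  LT 270: heading 0 -> 270
  RT 270: heading 270 -> 0
  FD 20: (36,0) -> (56,0) [heading=0, move]
  -- iteration 3/3 --
  LT 270: heading 0 -> 270
  RT 270: heading 270 -> 0
  FD 20: (56,0) -> (76,0) [heading=0, move]
]
FD 18: (76,0) -> (94,0) [heading=0, move]
PU: pen up
LT 270: heading 0 -> 270
LT 180: heading 270 -> 90
Final: pos=(94,0), heading=90, 2 segment(s) drawn

Answer: 94 0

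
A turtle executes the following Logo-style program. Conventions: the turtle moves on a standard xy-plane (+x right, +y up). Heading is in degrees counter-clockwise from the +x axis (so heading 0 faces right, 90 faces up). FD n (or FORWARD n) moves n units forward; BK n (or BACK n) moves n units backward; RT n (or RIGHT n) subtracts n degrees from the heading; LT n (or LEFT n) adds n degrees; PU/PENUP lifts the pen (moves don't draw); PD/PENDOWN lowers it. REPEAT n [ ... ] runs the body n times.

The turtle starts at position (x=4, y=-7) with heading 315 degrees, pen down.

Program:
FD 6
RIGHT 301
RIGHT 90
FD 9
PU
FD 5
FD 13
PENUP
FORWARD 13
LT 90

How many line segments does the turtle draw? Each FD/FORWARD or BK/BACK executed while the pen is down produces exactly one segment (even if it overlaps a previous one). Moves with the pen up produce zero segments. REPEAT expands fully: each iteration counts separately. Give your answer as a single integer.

Executing turtle program step by step:
Start: pos=(4,-7), heading=315, pen down
FD 6: (4,-7) -> (8.243,-11.243) [heading=315, draw]
RT 301: heading 315 -> 14
RT 90: heading 14 -> 284
FD 9: (8.243,-11.243) -> (10.42,-19.975) [heading=284, draw]
PU: pen up
FD 5: (10.42,-19.975) -> (11.63,-24.827) [heading=284, move]
FD 13: (11.63,-24.827) -> (14.775,-37.441) [heading=284, move]
PU: pen up
FD 13: (14.775,-37.441) -> (17.92,-50.054) [heading=284, move]
LT 90: heading 284 -> 14
Final: pos=(17.92,-50.054), heading=14, 2 segment(s) drawn
Segments drawn: 2

Answer: 2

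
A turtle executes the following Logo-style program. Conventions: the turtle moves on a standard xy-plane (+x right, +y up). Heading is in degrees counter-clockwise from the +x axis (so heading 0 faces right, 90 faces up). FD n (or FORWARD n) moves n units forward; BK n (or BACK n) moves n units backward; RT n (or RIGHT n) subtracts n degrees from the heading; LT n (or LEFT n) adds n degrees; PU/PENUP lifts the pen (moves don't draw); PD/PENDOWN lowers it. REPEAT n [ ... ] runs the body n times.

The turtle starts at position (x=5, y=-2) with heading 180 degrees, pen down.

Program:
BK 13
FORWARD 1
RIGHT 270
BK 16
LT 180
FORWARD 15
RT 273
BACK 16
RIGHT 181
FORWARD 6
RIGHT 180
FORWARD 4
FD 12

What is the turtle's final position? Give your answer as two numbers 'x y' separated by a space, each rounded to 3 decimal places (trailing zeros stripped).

Answer: 23.002 28.86

Derivation:
Executing turtle program step by step:
Start: pos=(5,-2), heading=180, pen down
BK 13: (5,-2) -> (18,-2) [heading=180, draw]
FD 1: (18,-2) -> (17,-2) [heading=180, draw]
RT 270: heading 180 -> 270
BK 16: (17,-2) -> (17,14) [heading=270, draw]
LT 180: heading 270 -> 90
FD 15: (17,14) -> (17,29) [heading=90, draw]
RT 273: heading 90 -> 177
BK 16: (17,29) -> (32.978,28.163) [heading=177, draw]
RT 181: heading 177 -> 356
FD 6: (32.978,28.163) -> (38.963,27.744) [heading=356, draw]
RT 180: heading 356 -> 176
FD 4: (38.963,27.744) -> (34.973,28.023) [heading=176, draw]
FD 12: (34.973,28.023) -> (23.002,28.86) [heading=176, draw]
Final: pos=(23.002,28.86), heading=176, 8 segment(s) drawn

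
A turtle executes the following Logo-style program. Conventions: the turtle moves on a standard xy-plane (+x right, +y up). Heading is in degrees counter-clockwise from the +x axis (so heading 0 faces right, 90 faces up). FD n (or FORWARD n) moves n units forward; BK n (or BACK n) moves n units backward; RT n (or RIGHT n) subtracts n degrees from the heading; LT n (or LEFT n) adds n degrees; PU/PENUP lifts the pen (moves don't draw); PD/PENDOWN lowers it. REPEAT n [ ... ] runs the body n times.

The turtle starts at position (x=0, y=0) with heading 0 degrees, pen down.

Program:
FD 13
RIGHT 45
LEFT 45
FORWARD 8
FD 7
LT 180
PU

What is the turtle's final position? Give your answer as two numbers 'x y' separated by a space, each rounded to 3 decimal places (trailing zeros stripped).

Answer: 28 0

Derivation:
Executing turtle program step by step:
Start: pos=(0,0), heading=0, pen down
FD 13: (0,0) -> (13,0) [heading=0, draw]
RT 45: heading 0 -> 315
LT 45: heading 315 -> 0
FD 8: (13,0) -> (21,0) [heading=0, draw]
FD 7: (21,0) -> (28,0) [heading=0, draw]
LT 180: heading 0 -> 180
PU: pen up
Final: pos=(28,0), heading=180, 3 segment(s) drawn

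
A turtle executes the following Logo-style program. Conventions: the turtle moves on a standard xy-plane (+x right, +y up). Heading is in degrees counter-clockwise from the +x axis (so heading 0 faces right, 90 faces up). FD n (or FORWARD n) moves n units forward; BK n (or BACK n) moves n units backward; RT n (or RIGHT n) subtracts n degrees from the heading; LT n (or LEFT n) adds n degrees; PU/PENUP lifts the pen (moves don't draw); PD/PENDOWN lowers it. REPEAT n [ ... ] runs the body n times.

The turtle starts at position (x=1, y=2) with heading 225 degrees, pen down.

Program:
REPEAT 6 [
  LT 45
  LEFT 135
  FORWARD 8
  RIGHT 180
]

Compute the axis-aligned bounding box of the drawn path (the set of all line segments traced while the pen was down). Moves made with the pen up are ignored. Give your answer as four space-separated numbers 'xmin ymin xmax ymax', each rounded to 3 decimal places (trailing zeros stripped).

Executing turtle program step by step:
Start: pos=(1,2), heading=225, pen down
REPEAT 6 [
  -- iteration 1/6 --
  LT 45: heading 225 -> 270
  LT 135: heading 270 -> 45
  FD 8: (1,2) -> (6.657,7.657) [heading=45, draw]
  RT 180: heading 45 -> 225
  -- iteration 2/6 --
  LT 45: heading 225 -> 270
  LT 135: heading 270 -> 45
  FD 8: (6.657,7.657) -> (12.314,13.314) [heading=45, draw]
  RT 180: heading 45 -> 225
  -- iteration 3/6 --
  LT 45: heading 225 -> 270
  LT 135: heading 270 -> 45
  FD 8: (12.314,13.314) -> (17.971,18.971) [heading=45, draw]
  RT 180: heading 45 -> 225
  -- iteration 4/6 --
  LT 45: heading 225 -> 270
  LT 135: heading 270 -> 45
  FD 8: (17.971,18.971) -> (23.627,24.627) [heading=45, draw]
  RT 180: heading 45 -> 225
  -- iteration 5/6 --
  LT 45: heading 225 -> 270
  LT 135: heading 270 -> 45
  FD 8: (23.627,24.627) -> (29.284,30.284) [heading=45, draw]
  RT 180: heading 45 -> 225
  -- iteration 6/6 --
  LT 45: heading 225 -> 270
  LT 135: heading 270 -> 45
  FD 8: (29.284,30.284) -> (34.941,35.941) [heading=45, draw]
  RT 180: heading 45 -> 225
]
Final: pos=(34.941,35.941), heading=225, 6 segment(s) drawn

Segment endpoints: x in {1, 6.657, 12.314, 17.971, 23.627, 29.284, 34.941}, y in {2, 7.657, 13.314, 18.971, 24.627, 30.284, 35.941}
xmin=1, ymin=2, xmax=34.941, ymax=35.941

Answer: 1 2 34.941 35.941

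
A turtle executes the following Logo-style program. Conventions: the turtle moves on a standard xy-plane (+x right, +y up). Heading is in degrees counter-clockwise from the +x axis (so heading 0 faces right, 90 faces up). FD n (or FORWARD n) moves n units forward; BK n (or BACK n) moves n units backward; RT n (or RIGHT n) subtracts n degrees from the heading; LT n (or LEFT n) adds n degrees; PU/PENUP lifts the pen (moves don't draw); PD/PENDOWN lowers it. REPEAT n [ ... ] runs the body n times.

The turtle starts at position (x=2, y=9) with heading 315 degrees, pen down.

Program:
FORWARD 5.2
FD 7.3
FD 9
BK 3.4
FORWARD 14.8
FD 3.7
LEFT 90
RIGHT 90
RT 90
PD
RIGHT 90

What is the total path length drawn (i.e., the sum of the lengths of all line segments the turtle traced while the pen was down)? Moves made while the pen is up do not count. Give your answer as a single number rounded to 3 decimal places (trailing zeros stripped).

Answer: 43.4

Derivation:
Executing turtle program step by step:
Start: pos=(2,9), heading=315, pen down
FD 5.2: (2,9) -> (5.677,5.323) [heading=315, draw]
FD 7.3: (5.677,5.323) -> (10.839,0.161) [heading=315, draw]
FD 9: (10.839,0.161) -> (17.203,-6.203) [heading=315, draw]
BK 3.4: (17.203,-6.203) -> (14.799,-3.799) [heading=315, draw]
FD 14.8: (14.799,-3.799) -> (25.264,-14.264) [heading=315, draw]
FD 3.7: (25.264,-14.264) -> (27.88,-16.88) [heading=315, draw]
LT 90: heading 315 -> 45
RT 90: heading 45 -> 315
RT 90: heading 315 -> 225
PD: pen down
RT 90: heading 225 -> 135
Final: pos=(27.88,-16.88), heading=135, 6 segment(s) drawn

Segment lengths:
  seg 1: (2,9) -> (5.677,5.323), length = 5.2
  seg 2: (5.677,5.323) -> (10.839,0.161), length = 7.3
  seg 3: (10.839,0.161) -> (17.203,-6.203), length = 9
  seg 4: (17.203,-6.203) -> (14.799,-3.799), length = 3.4
  seg 5: (14.799,-3.799) -> (25.264,-14.264), length = 14.8
  seg 6: (25.264,-14.264) -> (27.88,-16.88), length = 3.7
Total = 43.4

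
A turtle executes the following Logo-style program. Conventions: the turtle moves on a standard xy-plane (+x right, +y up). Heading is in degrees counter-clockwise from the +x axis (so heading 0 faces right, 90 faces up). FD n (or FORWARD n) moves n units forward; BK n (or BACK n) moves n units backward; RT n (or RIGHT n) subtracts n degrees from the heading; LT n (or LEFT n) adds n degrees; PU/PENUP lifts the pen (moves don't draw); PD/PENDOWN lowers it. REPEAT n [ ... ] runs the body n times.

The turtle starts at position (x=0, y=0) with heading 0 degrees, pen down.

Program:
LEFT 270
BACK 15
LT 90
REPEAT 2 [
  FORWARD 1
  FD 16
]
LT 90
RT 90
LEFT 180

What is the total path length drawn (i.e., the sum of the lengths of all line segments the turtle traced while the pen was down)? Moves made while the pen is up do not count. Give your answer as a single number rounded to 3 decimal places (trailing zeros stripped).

Executing turtle program step by step:
Start: pos=(0,0), heading=0, pen down
LT 270: heading 0 -> 270
BK 15: (0,0) -> (0,15) [heading=270, draw]
LT 90: heading 270 -> 0
REPEAT 2 [
  -- iteration 1/2 --
  FD 1: (0,15) -> (1,15) [heading=0, draw]
  FD 16: (1,15) -> (17,15) [heading=0, draw]
  -- iteration 2/2 --
  FD 1: (17,15) -> (18,15) [heading=0, draw]
  FD 16: (18,15) -> (34,15) [heading=0, draw]
]
LT 90: heading 0 -> 90
RT 90: heading 90 -> 0
LT 180: heading 0 -> 180
Final: pos=(34,15), heading=180, 5 segment(s) drawn

Segment lengths:
  seg 1: (0,0) -> (0,15), length = 15
  seg 2: (0,15) -> (1,15), length = 1
  seg 3: (1,15) -> (17,15), length = 16
  seg 4: (17,15) -> (18,15), length = 1
  seg 5: (18,15) -> (34,15), length = 16
Total = 49

Answer: 49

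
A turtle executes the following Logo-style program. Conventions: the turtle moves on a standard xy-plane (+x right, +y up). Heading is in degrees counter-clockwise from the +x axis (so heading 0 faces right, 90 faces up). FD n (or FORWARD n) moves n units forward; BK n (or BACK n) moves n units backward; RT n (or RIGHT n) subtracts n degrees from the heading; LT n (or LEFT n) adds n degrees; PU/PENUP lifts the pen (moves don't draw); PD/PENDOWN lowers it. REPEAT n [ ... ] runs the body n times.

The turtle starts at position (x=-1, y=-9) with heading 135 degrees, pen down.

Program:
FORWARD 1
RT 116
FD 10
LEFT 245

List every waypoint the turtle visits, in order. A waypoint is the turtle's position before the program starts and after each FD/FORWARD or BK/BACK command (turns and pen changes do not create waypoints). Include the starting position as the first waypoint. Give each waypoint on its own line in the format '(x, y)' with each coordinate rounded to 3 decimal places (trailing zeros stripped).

Answer: (-1, -9)
(-1.707, -8.293)
(7.748, -5.037)

Derivation:
Executing turtle program step by step:
Start: pos=(-1,-9), heading=135, pen down
FD 1: (-1,-9) -> (-1.707,-8.293) [heading=135, draw]
RT 116: heading 135 -> 19
FD 10: (-1.707,-8.293) -> (7.748,-5.037) [heading=19, draw]
LT 245: heading 19 -> 264
Final: pos=(7.748,-5.037), heading=264, 2 segment(s) drawn
Waypoints (3 total):
(-1, -9)
(-1.707, -8.293)
(7.748, -5.037)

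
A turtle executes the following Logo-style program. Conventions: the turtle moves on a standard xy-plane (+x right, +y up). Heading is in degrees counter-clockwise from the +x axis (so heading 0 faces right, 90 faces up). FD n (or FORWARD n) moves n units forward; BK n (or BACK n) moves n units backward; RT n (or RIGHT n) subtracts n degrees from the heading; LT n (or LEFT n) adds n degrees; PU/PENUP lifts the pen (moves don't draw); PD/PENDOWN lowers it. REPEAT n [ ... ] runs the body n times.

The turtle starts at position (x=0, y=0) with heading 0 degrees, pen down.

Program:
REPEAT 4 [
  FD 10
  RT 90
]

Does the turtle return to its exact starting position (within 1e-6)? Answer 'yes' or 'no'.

Answer: yes

Derivation:
Executing turtle program step by step:
Start: pos=(0,0), heading=0, pen down
REPEAT 4 [
  -- iteration 1/4 --
  FD 10: (0,0) -> (10,0) [heading=0, draw]
  RT 90: heading 0 -> 270
  -- iteration 2/4 --
  FD 10: (10,0) -> (10,-10) [heading=270, draw]
  RT 90: heading 270 -> 180
  -- iteration 3/4 --
  FD 10: (10,-10) -> (0,-10) [heading=180, draw]
  RT 90: heading 180 -> 90
  -- iteration 4/4 --
  FD 10: (0,-10) -> (0,0) [heading=90, draw]
  RT 90: heading 90 -> 0
]
Final: pos=(0,0), heading=0, 4 segment(s) drawn

Start position: (0, 0)
Final position: (0, 0)
Distance = 0; < 1e-6 -> CLOSED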